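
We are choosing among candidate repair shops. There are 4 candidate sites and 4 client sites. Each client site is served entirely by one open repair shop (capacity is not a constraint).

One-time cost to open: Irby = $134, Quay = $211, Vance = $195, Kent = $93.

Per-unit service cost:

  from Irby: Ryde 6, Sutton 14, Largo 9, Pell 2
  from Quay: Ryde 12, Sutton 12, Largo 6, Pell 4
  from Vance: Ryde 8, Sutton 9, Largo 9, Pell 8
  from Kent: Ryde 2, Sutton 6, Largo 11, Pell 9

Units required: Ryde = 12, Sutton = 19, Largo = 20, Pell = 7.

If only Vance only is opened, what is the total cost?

Each client site is assigned to its cheapest site among the open ones.
{Vance}: Ryde→Vance 8·12=96, Sutton→Vance 9·19=171, Largo→Vance 9·20=180, Pell→Vance 8·7=56. Service 503; fixed 195; total 698.

Total cost: 698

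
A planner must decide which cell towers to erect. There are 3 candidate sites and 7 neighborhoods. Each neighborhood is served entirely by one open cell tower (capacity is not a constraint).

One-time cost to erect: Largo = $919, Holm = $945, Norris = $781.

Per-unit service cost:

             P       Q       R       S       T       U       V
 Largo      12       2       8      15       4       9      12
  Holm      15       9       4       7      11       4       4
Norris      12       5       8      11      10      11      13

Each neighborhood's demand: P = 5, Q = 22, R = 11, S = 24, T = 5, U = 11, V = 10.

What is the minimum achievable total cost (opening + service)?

For any fixed open set, each neighborhood goes to its cheapest open site; total = fixed + service.
{Holm}: P→Holm 15·5=75, Q→Holm 9·22=198, R→Holm 4·11=44, S→Holm 7·24=168, T→Holm 11·5=55, U→Holm 4·11=44, V→Holm 4·10=40. Service 624; fixed 945; total 1569.
{Norris}: service 823 + fixed 781 = 1604
{Largo}: service 791 + fixed 919 = 1710
{Largo, Holm, Norris}: service 420 + fixed 2645 = 3065
No other subset beats 1569.

Minimum total cost: 1569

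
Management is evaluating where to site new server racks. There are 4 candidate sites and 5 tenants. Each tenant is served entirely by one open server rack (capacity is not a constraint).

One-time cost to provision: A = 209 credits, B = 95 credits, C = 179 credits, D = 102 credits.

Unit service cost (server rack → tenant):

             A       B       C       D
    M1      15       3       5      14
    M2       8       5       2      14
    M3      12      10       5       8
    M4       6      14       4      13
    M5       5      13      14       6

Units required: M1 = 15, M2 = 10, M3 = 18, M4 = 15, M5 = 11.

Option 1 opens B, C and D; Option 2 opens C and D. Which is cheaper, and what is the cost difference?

Option 2 is cheaper by 65.

Option 1: {B, C, D}: M1→B 3·15=45, M2→C 2·10=20, M3→C 5·18=90, M4→C 4·15=60, M5→D 6·11=66. Service 281; fixed 376; total 657.
Option 2: {C, D}: M1→C 5·15=75, M2→C 2·10=20, M3→C 5·18=90, M4→C 4·15=60, M5→D 6·11=66. Service 311; fixed 281; total 592.
Difference: |657 − 592| = 65.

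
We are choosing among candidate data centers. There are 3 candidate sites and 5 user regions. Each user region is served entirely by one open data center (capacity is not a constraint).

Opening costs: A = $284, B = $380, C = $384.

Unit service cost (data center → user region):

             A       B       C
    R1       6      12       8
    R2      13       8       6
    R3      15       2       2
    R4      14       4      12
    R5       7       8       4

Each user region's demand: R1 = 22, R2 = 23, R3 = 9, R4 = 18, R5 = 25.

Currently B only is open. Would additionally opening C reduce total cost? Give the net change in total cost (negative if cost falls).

No — net change +150 (cost rises by 150).

Current service cost with {B}: 738.
Adding C: each user region re-picks its cheapest; new service cost 504, saving 234.
Extra fixed cost: 384. Net change = 384 − 234 = 150.
(Totals: 1118 → 1268.)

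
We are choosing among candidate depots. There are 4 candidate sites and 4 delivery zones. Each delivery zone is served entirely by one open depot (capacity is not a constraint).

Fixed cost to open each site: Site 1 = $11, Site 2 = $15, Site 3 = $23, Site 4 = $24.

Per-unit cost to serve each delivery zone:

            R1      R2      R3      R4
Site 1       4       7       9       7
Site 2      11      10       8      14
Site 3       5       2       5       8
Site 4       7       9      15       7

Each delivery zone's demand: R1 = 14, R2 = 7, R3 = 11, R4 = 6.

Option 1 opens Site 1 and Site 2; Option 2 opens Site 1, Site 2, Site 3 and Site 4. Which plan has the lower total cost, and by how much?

Option 1: {Site 1, Site 2}: R1→Site 1 4·14=56, R2→Site 1 7·7=49, R3→Site 2 8·11=88, R4→Site 1 7·6=42. Service 235; fixed 26; total 261.
Option 2: {Site 1, Site 2, Site 3, Site 4}: R1→Site 1 4·14=56, R2→Site 3 2·7=14, R3→Site 3 5·11=55, R4→Site 1 7·6=42. Service 167; fixed 73; total 240.
Difference: |261 − 240| = 21.

Option 2 is cheaper by 21.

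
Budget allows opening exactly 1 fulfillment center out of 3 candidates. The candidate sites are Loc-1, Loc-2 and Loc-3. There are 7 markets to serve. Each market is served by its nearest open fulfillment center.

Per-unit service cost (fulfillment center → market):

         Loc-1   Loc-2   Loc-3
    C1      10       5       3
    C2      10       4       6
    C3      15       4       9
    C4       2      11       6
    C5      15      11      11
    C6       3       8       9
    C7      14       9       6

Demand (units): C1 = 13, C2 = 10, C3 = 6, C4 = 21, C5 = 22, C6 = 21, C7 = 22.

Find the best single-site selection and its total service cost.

With exactly 1 open, each market uses its cheapest among the chosen.
{Loc-3}: C1→Loc-3 3·13=39, C2→Loc-3 6·10=60, C3→Loc-3 9·6=54, C4→Loc-3 6·21=126, C5→Loc-3 11·22=242, C6→Loc-3 9·21=189, C7→Loc-3 6·22=132. Service cost 842.
{Loc-2}: service cost 968
{Loc-1}: service cost 1063
Among all 3 size-1 choices, {Loc-3} is lowest.

Choose Loc-3 only; total service cost 842.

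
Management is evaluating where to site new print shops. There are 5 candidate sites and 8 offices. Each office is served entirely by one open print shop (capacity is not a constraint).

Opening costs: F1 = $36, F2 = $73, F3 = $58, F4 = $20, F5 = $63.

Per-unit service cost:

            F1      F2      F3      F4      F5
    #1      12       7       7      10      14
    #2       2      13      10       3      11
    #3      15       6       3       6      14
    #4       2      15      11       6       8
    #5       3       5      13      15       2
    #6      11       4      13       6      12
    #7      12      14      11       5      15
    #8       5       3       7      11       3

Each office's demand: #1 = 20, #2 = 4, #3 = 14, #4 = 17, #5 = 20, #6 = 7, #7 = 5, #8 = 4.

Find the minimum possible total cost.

Minimum total cost: 485

For any fixed open set, each office goes to its cheapest open site; total = fixed + service.
{F1, F3, F4}: #1→F3 7·20=140, #2→F1 2·4=8, #3→F3 3·14=42, #4→F1 2·17=34, #5→F1 3·20=60, #6→F4 6·7=42, #7→F4 5·5=25, #8→F1 5·4=20. Service 371; fixed 114; total 485.
{F1, F2, F4}: #1→F2 7·20=140, #2→F1 2·4=8, #3→F2 6·14=84, #4→F1 2·17=34, #5→F1 3·20=60, #6→F2 4·7=28, #7→F4 5·5=25, #8→F2 3·4=12. Service 391; fixed 129; total 520.
{F1, F3, F4, F5}: service 343 + fixed 177 = 520
{F1, F2, F3, F4, F5}: service 329 + fixed 250 = 579
No other subset beats 485.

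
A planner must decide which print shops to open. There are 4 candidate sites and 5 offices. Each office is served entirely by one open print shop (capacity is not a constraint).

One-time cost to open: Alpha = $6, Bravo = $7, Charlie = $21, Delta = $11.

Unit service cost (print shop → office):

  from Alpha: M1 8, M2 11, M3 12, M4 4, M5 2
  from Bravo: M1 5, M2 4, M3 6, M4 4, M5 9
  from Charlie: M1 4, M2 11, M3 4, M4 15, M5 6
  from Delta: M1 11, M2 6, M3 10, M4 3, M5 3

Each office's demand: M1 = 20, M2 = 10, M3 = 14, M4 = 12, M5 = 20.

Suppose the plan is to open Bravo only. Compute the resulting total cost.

Each office is assigned to its cheapest site among the open ones.
{Bravo}: M1→Bravo 5·20=100, M2→Bravo 4·10=40, M3→Bravo 6·14=84, M4→Bravo 4·12=48, M5→Bravo 9·20=180. Service 452; fixed 7; total 459.

Total cost: 459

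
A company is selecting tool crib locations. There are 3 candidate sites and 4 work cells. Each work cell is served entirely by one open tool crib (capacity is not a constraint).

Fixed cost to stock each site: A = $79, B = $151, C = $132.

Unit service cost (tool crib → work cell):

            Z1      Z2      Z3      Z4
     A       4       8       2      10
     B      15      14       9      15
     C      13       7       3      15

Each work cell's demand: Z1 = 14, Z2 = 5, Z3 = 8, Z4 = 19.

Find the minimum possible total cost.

Minimum total cost: 381

For any fixed open set, each work cell goes to its cheapest open site; total = fixed + service.
{A}: Z1→A 4·14=56, Z2→A 8·5=40, Z3→A 2·8=16, Z4→A 10·19=190. Service 302; fixed 79; total 381.
{A, C}: Z1→A 4·14=56, Z2→C 7·5=35, Z3→A 2·8=16, Z4→A 10·19=190. Service 297; fixed 211; total 508.
{A, B}: service 302 + fixed 230 = 532
{A, B, C}: Z1→A 4·14=56, Z2→C 7·5=35, Z3→A 2·8=16, Z4→A 10·19=190. Service 297; fixed 362; total 659.
No other subset beats 381.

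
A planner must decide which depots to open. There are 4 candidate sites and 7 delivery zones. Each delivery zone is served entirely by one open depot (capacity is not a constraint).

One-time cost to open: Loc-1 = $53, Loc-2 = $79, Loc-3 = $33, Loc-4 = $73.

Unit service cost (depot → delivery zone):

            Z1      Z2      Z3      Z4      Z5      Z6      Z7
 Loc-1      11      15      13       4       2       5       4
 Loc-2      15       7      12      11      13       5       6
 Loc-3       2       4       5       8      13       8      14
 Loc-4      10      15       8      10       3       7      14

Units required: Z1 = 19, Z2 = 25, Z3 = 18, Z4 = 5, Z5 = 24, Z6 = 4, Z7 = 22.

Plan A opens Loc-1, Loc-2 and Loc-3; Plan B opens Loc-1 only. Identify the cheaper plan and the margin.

Plan A: {Loc-1, Loc-2, Loc-3}: Z1→Loc-3 2·19=38, Z2→Loc-3 4·25=100, Z3→Loc-3 5·18=90, Z4→Loc-1 4·5=20, Z5→Loc-1 2·24=48, Z6→Loc-1 5·4=20, Z7→Loc-1 4·22=88. Service 404; fixed 165; total 569.
Plan B: {Loc-1}: Z1→Loc-1 11·19=209, Z2→Loc-1 15·25=375, Z3→Loc-1 13·18=234, Z4→Loc-1 4·5=20, Z5→Loc-1 2·24=48, Z6→Loc-1 5·4=20, Z7→Loc-1 4·22=88. Service 994; fixed 53; total 1047.
Difference: |569 − 1047| = 478.

Plan A is cheaper by 478.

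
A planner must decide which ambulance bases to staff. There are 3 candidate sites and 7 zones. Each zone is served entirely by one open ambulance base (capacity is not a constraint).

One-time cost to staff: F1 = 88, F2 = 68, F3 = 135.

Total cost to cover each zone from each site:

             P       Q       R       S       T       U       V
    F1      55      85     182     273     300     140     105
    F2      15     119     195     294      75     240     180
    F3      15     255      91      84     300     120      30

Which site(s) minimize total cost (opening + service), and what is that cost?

For any fixed open set, each zone goes to its cheapest open site; total = fixed + service.
{F2, F3}: P→F2 15, Q→F2 119, R→F3 91, S→F3 84, T→F2 75, U→F3 120, V→F3 30. Service 534; fixed 203; total 737.
{F1, F2, F3}: P→F2 15, Q→F1 85, R→F3 91, S→F3 84, T→F2 75, U→F3 120, V→F3 30. Service 500; fixed 291; total 791.
{F1, F3}: P→F3 15, Q→F1 85, R→F3 91, S→F3 84, T→F1 300, U→F3 120, V→F3 30. Service 725; fixed 223; total 948.
{F2}: P→F2 15, Q→F2 119, R→F2 195, S→F2 294, T→F2 75, U→F2 240, V→F2 180. Service 1118; fixed 68; total 1186.
No other subset beats 737.

Open F2 and F3; minimum total cost 737.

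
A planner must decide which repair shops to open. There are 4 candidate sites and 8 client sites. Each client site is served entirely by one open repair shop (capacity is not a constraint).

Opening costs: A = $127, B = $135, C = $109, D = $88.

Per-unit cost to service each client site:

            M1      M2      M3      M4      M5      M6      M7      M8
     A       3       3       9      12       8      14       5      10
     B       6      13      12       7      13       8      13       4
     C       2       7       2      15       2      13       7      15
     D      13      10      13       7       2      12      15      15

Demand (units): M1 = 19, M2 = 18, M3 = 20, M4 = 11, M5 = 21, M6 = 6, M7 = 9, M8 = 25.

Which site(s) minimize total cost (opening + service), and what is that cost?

For any fixed open set, each client site goes to its cheapest open site; total = fixed + service.
{B, C}: M1→C 2·19=38, M2→C 7·18=126, M3→C 2·20=40, M4→B 7·11=77, M5→C 2·21=42, M6→B 8·6=48, M7→C 7·9=63, M8→B 4·25=100. Service 534; fixed 244; total 778.
{A, B, C}: service 444 + fixed 371 = 815
{B, C, D}: service 534 + fixed 332 = 866
{A, B, C, D}: M1→C 2·19=38, M2→A 3·18=54, M3→C 2·20=40, M4→B 7·11=77, M5→C 2·21=42, M6→B 8·6=48, M7→A 5·9=45, M8→B 4·25=100. Service 444; fixed 459; total 903.
No other subset beats 778.

Open B and C; minimum total cost 778.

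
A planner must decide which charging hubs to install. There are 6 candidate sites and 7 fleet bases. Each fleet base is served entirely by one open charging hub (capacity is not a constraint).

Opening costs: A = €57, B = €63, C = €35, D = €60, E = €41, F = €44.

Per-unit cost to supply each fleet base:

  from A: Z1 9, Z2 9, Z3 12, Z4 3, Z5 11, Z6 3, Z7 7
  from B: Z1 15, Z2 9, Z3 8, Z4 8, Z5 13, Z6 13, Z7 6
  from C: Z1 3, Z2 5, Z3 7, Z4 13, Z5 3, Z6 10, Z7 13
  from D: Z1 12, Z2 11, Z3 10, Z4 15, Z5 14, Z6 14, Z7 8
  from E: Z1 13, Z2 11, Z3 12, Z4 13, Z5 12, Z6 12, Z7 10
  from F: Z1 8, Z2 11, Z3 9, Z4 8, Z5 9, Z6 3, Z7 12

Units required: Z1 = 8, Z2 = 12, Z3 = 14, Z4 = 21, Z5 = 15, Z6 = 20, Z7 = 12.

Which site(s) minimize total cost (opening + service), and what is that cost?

Open A and C; minimum total cost 526.

For any fixed open set, each fleet base goes to its cheapest open site; total = fixed + service.
{A, C}: Z1→C 3·8=24, Z2→C 5·12=60, Z3→C 7·14=98, Z4→A 3·21=63, Z5→C 3·15=45, Z6→A 3·20=60, Z7→A 7·12=84. Service 434; fixed 92; total 526.
{A, C, E}: service 434 + fixed 133 = 567
{A, C, F}: Z1→C 3·8=24, Z2→C 5·12=60, Z3→C 7·14=98, Z4→A 3·21=63, Z5→C 3·15=45, Z6→A 3·20=60, Z7→A 7·12=84. Service 434; fixed 136; total 570.
{A, B, C, D, E, F}: Z1→C 3·8=24, Z2→C 5·12=60, Z3→C 7·14=98, Z4→A 3·21=63, Z5→C 3·15=45, Z6→A 3·20=60, Z7→B 6·12=72. Service 422; fixed 300; total 722.
No other subset beats 526.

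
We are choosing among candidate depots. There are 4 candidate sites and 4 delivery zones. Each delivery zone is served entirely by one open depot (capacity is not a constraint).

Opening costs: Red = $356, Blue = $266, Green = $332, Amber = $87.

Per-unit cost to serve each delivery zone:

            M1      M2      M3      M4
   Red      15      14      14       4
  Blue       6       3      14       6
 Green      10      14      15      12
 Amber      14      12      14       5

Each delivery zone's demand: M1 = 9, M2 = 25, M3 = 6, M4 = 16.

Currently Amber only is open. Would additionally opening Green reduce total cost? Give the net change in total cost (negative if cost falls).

Current service cost with {Amber}: 590.
Adding Green: each delivery zone re-picks its cheapest; new service cost 554, saving 36.
Extra fixed cost: 332. Net change = 332 − 36 = 296.
(Totals: 677 → 973.)

No — net change +296 (cost rises by 296).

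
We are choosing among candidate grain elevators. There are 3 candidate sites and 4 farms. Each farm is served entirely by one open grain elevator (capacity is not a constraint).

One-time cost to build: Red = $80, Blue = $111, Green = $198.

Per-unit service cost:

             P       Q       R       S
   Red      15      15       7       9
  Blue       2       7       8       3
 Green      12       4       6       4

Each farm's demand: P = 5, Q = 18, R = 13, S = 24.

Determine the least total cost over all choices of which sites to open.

For any fixed open set, each farm goes to its cheapest open site; total = fixed + service.
{Blue}: P→Blue 2·5=10, Q→Blue 7·18=126, R→Blue 8·13=104, S→Blue 3·24=72. Service 312; fixed 111; total 423.
{Red, Blue}: service 299 + fixed 191 = 490
{Green}: service 306 + fixed 198 = 504
{Red, Blue, Green}: P→Blue 2·5=10, Q→Green 4·18=72, R→Green 6·13=78, S→Blue 3·24=72. Service 232; fixed 389; total 621.
No other subset beats 423.

Minimum total cost: 423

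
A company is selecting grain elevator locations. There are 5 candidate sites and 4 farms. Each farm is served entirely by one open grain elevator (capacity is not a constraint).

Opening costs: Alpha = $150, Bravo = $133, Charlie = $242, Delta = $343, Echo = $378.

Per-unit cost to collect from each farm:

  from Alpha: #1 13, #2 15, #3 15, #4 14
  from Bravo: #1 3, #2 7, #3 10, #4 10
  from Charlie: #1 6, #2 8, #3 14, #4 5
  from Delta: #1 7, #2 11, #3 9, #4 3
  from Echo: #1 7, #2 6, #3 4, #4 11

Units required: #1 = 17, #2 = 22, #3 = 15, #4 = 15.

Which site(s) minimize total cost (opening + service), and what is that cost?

For any fixed open set, each farm goes to its cheapest open site; total = fixed + service.
{Bravo}: #1→Bravo 3·17=51, #2→Bravo 7·22=154, #3→Bravo 10·15=150, #4→Bravo 10·15=150. Service 505; fixed 133; total 638.
{Alpha, Bravo}: service 505 + fixed 283 = 788
{Bravo, Charlie}: #1→Bravo 3·17=51, #2→Bravo 7·22=154, #3→Bravo 10·15=150, #4→Charlie 5·15=75. Service 430; fixed 375; total 805.
{Alpha, Bravo, Charlie, Delta, Echo}: service 288 + fixed 1246 = 1534
No other subset beats 638.

Open Bravo only; minimum total cost 638.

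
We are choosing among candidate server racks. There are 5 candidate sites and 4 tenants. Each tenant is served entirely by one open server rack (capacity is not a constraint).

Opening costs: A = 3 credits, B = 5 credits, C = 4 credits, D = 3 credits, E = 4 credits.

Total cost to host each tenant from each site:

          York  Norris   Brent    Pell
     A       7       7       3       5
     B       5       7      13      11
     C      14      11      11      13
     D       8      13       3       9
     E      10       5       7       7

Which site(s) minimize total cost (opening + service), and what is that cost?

For any fixed open set, each tenant goes to its cheapest open site; total = fixed + service.
{A}: York→A 7, Norris→A 7, Brent→A 3, Pell→A 5. Service 22; fixed 3; total 25.
{A, E}: service 20 + fixed 7 = 27
{A, B}: York→B 5, Norris→A 7, Brent→A 3, Pell→A 5. Service 20; fixed 8; total 28.
{A, B, C, D, E}: service 18 + fixed 19 = 37
No other subset beats 25.

Open A only; minimum total cost 25.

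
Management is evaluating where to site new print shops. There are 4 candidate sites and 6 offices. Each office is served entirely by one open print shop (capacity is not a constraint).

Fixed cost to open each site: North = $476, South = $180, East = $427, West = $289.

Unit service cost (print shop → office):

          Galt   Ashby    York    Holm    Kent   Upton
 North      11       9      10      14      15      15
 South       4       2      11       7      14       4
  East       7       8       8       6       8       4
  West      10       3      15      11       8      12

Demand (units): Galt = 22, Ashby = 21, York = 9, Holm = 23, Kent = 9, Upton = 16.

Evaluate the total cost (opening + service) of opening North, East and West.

Total cost: 1755

Each office is assigned to its cheapest site among the open ones.
{North, East, West}: Galt→East 7·22=154, Ashby→West 3·21=63, York→East 8·9=72, Holm→East 6·23=138, Kent→East 8·9=72, Upton→East 4·16=64. Service 563; fixed 1192; total 1755.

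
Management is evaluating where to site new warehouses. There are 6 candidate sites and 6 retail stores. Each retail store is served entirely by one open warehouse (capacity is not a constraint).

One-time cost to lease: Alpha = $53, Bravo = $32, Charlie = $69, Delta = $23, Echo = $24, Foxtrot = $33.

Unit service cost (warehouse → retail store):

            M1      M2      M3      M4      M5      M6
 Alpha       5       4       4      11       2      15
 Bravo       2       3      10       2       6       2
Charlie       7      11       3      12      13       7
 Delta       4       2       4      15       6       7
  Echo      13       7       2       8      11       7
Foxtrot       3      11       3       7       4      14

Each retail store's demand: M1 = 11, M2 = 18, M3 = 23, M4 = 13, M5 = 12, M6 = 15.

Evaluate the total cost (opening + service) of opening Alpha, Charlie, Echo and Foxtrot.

Each retail store is assigned to its cheapest site among the open ones.
{Alpha, Charlie, Echo, Foxtrot}: M1→Foxtrot 3·11=33, M2→Alpha 4·18=72, M3→Echo 2·23=46, M4→Foxtrot 7·13=91, M5→Alpha 2·12=24, M6→Charlie 7·15=105. Service 371; fixed 179; total 550.

Total cost: 550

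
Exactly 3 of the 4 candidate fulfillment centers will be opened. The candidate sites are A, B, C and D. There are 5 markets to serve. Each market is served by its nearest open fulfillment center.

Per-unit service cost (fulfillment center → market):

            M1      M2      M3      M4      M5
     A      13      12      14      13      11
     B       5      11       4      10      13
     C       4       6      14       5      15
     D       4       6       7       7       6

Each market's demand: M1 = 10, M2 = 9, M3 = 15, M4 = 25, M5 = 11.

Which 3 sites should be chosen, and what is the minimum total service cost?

With exactly 3 open, each market uses its cheapest among the chosen.
{B, C, D}: M1→C 4·10=40, M2→C 6·9=54, M3→B 4·15=60, M4→C 5·25=125, M5→D 6·11=66. Service cost 345.
{A, C, D}: service cost 390
{A, B, D}: service cost 395
Among all 4 size-3 choices, {B, C, D} is lowest.

Choose B, C and D; total service cost 345.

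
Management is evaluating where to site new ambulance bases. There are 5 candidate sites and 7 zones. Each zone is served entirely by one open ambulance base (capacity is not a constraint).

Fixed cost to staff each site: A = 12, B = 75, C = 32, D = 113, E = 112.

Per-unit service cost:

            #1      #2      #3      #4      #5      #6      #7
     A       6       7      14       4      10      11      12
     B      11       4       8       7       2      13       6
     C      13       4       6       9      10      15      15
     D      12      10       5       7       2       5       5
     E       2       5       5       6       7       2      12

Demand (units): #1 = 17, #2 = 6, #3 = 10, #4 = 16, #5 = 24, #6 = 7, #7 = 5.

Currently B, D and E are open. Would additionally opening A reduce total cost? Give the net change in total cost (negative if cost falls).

Current service cost with {B, D, E}: 291.
Adding A: each zone re-picks its cheapest; new service cost 259, saving 32.
Extra fixed cost: 12. Net change = 12 − 32 = -20.
(Totals: 591 → 571.)

Yes — net change −20 (cost falls by 20).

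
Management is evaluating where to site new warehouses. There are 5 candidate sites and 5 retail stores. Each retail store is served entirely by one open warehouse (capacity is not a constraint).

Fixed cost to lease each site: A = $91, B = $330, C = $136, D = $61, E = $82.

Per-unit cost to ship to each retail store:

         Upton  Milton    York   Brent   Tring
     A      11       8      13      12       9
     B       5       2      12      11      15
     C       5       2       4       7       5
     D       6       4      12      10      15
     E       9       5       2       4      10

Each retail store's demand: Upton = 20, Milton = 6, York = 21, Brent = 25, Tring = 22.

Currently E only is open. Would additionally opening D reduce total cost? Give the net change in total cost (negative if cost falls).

Current service cost with {E}: 572.
Adding D: each retail store re-picks its cheapest; new service cost 506, saving 66.
Extra fixed cost: 61. Net change = 61 − 66 = -5.
(Totals: 654 → 649.)

Yes — net change −5 (cost falls by 5).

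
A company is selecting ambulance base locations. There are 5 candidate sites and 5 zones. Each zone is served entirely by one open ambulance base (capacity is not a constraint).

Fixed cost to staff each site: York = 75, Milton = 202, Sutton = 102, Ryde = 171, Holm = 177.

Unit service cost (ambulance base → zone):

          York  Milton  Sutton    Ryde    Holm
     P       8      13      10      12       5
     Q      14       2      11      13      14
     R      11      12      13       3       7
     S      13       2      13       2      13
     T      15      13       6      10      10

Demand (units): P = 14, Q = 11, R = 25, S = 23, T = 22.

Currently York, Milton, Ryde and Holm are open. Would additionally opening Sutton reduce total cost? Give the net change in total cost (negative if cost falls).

No — net change +14 (cost rises by 14).

Current service cost with {York, Milton, Ryde, Holm}: 433.
Adding Sutton: each zone re-picks its cheapest; new service cost 345, saving 88.
Extra fixed cost: 102. Net change = 102 − 88 = 14.
(Totals: 1058 → 1072.)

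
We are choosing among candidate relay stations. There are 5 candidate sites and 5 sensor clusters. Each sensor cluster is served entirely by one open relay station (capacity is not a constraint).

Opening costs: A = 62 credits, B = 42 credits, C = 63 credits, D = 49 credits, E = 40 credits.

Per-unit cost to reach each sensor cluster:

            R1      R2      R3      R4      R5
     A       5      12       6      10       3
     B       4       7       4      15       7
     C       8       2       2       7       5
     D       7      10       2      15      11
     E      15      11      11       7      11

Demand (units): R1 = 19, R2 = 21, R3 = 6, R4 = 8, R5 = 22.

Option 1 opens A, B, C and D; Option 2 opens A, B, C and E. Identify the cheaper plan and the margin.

Option 2 is cheaper by 9.

Option 1: {A, B, C, D}: R1→B 4·19=76, R2→C 2·21=42, R3→C 2·6=12, R4→C 7·8=56, R5→A 3·22=66. Service 252; fixed 216; total 468.
Option 2: {A, B, C, E}: R1→B 4·19=76, R2→C 2·21=42, R3→C 2·6=12, R4→C 7·8=56, R5→A 3·22=66. Service 252; fixed 207; total 459.
Difference: |468 − 459| = 9.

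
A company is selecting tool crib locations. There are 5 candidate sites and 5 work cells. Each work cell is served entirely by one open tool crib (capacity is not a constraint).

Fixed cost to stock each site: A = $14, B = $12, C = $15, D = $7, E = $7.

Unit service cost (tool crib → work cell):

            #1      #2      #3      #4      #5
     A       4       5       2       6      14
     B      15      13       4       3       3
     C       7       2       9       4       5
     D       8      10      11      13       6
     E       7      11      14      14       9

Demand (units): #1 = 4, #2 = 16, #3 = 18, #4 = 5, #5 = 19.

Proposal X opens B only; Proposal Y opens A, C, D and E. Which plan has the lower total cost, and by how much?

Proposal X: {B}: #1→B 15·4=60, #2→B 13·16=208, #3→B 4·18=72, #4→B 3·5=15, #5→B 3·19=57. Service 412; fixed 12; total 424.
Proposal Y: {A, C, D, E}: #1→A 4·4=16, #2→C 2·16=32, #3→A 2·18=36, #4→C 4·5=20, #5→C 5·19=95. Service 199; fixed 43; total 242.
Difference: |424 − 242| = 182.

Proposal Y is cheaper by 182.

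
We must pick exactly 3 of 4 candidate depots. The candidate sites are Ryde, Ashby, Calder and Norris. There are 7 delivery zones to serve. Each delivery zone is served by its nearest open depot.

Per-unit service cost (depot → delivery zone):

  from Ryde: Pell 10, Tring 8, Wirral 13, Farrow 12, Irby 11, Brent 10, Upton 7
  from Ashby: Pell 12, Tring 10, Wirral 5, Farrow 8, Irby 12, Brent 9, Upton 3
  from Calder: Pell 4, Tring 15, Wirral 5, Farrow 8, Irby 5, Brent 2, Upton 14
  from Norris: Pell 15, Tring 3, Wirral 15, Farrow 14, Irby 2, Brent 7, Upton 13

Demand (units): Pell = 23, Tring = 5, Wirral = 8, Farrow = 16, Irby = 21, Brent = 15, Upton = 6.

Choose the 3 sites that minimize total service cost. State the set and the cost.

With exactly 3 open, each delivery zone uses its cheapest among the chosen.
{Ashby, Calder, Norris}: Pell→Calder 4·23=92, Tring→Norris 3·5=15, Wirral→Ashby 5·8=40, Farrow→Ashby 8·16=128, Irby→Norris 2·21=42, Brent→Calder 2·15=30, Upton→Ashby 3·6=18. Service cost 365.
{Ryde, Calder, Norris}: service cost 389
{Ryde, Ashby, Calder}: service cost 453
Among all 4 size-3 choices, {Ashby, Calder, Norris} is lowest.

Choose Ashby, Calder and Norris; total service cost 365.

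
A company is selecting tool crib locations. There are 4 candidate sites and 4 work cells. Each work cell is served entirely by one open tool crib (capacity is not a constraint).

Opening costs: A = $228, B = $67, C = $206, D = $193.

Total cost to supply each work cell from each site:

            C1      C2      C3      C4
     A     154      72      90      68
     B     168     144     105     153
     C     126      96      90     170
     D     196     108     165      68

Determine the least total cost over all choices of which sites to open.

For any fixed open set, each work cell goes to its cheapest open site; total = fixed + service.
{A}: C1→A 154, C2→A 72, C3→A 90, C4→A 68. Service 384; fixed 228; total 612.
{B}: service 570 + fixed 67 = 637
{A, B}: C1→A 154, C2→A 72, C3→A 90, C4→A 68. Service 384; fixed 295; total 679.
{A, B, C, D}: service 356 + fixed 694 = 1050
No other subset beats 612.

Minimum total cost: 612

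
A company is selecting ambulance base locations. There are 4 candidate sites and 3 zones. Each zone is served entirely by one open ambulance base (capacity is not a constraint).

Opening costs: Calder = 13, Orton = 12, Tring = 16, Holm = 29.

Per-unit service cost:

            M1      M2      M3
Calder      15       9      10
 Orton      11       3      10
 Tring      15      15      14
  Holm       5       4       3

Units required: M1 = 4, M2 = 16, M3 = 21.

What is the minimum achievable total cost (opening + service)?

Minimum total cost: 172

For any fixed open set, each zone goes to its cheapest open site; total = fixed + service.
{Orton, Holm}: M1→Holm 5·4=20, M2→Orton 3·16=48, M3→Holm 3·21=63. Service 131; fixed 41; total 172.
{Holm}: service 147 + fixed 29 = 176
{Calder, Orton, Holm}: service 131 + fixed 54 = 185
{Calder, Orton, Tring, Holm}: service 131 + fixed 70 = 201
(All 15 nonempty subsets were checked; Orton and Holm is lowest.)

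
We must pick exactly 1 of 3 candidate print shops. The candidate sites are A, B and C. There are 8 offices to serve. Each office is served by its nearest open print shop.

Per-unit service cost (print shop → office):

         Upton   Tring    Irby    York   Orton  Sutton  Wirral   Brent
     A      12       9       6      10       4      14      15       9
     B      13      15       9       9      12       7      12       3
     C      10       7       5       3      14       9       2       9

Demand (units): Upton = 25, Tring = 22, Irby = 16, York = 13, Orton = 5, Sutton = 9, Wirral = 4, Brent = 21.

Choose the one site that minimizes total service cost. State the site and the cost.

With exactly 1 open, each office uses its cheapest among the chosen.
{C}: Upton→C 10·25=250, Tring→C 7·22=154, Irby→C 5·16=80, York→C 3·13=39, Orton→C 14·5=70, Sutton→C 9·9=81, Wirral→C 2·4=8, Brent→C 9·21=189. Service cost 871.
{A}: service cost 1119
{B}: service cost 1150
Among all 3 size-1 choices, {C} is lowest.

Choose C only; total service cost 871.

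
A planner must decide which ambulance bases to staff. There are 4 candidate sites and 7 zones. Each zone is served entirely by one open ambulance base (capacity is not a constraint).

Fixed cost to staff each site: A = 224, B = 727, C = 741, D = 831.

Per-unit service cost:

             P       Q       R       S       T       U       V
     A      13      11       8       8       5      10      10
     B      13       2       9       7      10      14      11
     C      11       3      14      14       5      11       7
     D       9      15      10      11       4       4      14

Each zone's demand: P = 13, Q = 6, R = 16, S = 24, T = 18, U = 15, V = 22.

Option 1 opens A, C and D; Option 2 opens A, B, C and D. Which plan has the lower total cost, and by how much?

Option 1: {A, C, D}: P→D 9·13=117, Q→C 3·6=18, R→A 8·16=128, S→A 8·24=192, T→D 4·18=72, U→D 4·15=60, V→C 7·22=154. Service 741; fixed 1796; total 2537.
Option 2: {A, B, C, D}: P→D 9·13=117, Q→B 2·6=12, R→A 8·16=128, S→B 7·24=168, T→D 4·18=72, U→D 4·15=60, V→C 7·22=154. Service 711; fixed 2523; total 3234.
Difference: |2537 − 3234| = 697.

Option 1 is cheaper by 697.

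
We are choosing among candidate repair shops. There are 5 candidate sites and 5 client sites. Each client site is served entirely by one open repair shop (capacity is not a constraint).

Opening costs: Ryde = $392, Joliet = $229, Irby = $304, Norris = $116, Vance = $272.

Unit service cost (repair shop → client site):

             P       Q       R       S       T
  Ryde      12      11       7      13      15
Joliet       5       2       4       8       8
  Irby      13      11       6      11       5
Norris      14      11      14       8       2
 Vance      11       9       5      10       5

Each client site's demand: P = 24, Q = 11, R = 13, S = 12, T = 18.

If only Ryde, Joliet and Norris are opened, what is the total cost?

Each client site is assigned to its cheapest site among the open ones.
{Ryde, Joliet, Norris}: P→Joliet 5·24=120, Q→Joliet 2·11=22, R→Joliet 4·13=52, S→Joliet 8·12=96, T→Norris 2·18=36. Service 326; fixed 737; total 1063.

Total cost: 1063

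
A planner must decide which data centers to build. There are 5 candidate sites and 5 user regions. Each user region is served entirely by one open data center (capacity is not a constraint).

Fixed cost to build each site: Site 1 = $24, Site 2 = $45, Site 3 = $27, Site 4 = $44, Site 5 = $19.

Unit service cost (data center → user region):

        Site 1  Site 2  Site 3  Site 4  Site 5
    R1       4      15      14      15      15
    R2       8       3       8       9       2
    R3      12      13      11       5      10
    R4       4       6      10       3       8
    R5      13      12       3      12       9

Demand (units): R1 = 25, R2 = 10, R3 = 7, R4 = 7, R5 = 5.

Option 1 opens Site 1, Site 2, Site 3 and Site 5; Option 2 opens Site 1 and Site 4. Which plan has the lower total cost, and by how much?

Option 1: {Site 1, Site 2, Site 3, Site 5}: R1→Site 1 4·25=100, R2→Site 5 2·10=20, R3→Site 5 10·7=70, R4→Site 1 4·7=28, R5→Site 3 3·5=15. Service 233; fixed 115; total 348.
Option 2: {Site 1, Site 4}: R1→Site 1 4·25=100, R2→Site 1 8·10=80, R3→Site 4 5·7=35, R4→Site 4 3·7=21, R5→Site 4 12·5=60. Service 296; fixed 68; total 364.
Difference: |348 − 364| = 16.

Option 1 is cheaper by 16.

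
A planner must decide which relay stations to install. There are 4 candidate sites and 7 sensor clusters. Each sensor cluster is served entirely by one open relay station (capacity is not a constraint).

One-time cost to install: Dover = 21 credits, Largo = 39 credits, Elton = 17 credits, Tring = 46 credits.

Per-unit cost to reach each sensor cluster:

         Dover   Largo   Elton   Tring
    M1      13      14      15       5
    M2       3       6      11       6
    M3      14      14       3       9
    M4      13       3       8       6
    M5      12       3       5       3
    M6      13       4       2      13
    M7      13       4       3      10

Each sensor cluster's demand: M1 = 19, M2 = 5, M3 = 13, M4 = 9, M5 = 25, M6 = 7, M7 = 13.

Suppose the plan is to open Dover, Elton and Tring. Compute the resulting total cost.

Each sensor cluster is assigned to its cheapest site among the open ones.
{Dover, Elton, Tring}: M1→Tring 5·19=95, M2→Dover 3·5=15, M3→Elton 3·13=39, M4→Tring 6·9=54, M5→Tring 3·25=75, M6→Elton 2·7=14, M7→Elton 3·13=39. Service 331; fixed 84; total 415.

Total cost: 415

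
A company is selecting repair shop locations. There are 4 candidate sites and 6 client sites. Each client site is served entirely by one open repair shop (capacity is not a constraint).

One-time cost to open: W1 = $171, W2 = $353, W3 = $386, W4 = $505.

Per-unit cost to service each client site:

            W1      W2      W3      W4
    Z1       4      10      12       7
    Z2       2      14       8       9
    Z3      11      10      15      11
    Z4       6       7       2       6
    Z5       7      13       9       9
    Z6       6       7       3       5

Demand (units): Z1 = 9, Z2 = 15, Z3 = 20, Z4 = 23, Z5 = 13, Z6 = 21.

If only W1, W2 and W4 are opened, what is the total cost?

Total cost: 1629

Each client site is assigned to its cheapest site among the open ones.
{W1, W2, W4}: Z1→W1 4·9=36, Z2→W1 2·15=30, Z3→W2 10·20=200, Z4→W1 6·23=138, Z5→W1 7·13=91, Z6→W4 5·21=105. Service 600; fixed 1029; total 1629.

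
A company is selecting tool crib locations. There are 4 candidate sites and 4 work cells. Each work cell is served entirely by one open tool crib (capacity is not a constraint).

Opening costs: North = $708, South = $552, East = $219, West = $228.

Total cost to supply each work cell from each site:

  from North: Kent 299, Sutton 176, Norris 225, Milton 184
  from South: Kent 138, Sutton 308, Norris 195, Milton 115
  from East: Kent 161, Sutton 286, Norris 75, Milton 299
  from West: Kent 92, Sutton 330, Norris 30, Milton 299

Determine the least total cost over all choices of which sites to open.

For any fixed open set, each work cell goes to its cheapest open site; total = fixed + service.
{West}: Kent→West 92, Sutton→West 330, Norris→West 30, Milton→West 299. Service 751; fixed 228; total 979.
{East}: Kent→East 161, Sutton→East 286, Norris→East 75, Milton→East 299. Service 821; fixed 219; total 1040.
{East, West}: Kent→West 92, Sutton→East 286, Norris→West 30, Milton→East 299. Service 707; fixed 447; total 1154.
{North, South, East, West}: Kent→West 92, Sutton→North 176, Norris→West 30, Milton→South 115. Service 413; fixed 1707; total 2120.
No other subset beats 979.

Minimum total cost: 979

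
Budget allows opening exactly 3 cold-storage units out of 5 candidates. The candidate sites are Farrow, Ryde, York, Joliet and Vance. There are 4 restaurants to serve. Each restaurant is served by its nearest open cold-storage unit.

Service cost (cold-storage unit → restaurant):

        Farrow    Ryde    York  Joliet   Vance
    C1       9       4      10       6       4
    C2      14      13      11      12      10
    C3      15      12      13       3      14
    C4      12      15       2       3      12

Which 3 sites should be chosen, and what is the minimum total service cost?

With exactly 3 open, each restaurant uses its cheapest among the chosen.
{York, Joliet, Vance}: C1→Vance 4, C2→Vance 10, C3→Joliet 3, C4→York 2. Service cost 19.
{Farrow, Joliet, Vance}: service cost 20
{Ryde, York, Joliet}: service cost 20
Among all 10 size-3 choices, {York, Joliet, Vance} is lowest.

Choose York, Joliet and Vance; total service cost 19.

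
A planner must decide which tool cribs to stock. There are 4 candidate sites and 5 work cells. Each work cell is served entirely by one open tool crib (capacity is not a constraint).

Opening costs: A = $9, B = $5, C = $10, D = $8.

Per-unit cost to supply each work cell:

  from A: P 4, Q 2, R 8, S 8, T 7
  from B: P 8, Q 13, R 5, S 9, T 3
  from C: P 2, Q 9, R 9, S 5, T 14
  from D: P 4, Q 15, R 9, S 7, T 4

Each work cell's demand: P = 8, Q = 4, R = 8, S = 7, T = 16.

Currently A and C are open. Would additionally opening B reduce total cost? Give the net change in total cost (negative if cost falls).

Current service cost with {A, C}: 235.
Adding B: each work cell re-picks its cheapest; new service cost 147, saving 88.
Extra fixed cost: 5. Net change = 5 − 88 = -83.
(Totals: 254 → 171.)

Yes — net change −83 (cost falls by 83).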